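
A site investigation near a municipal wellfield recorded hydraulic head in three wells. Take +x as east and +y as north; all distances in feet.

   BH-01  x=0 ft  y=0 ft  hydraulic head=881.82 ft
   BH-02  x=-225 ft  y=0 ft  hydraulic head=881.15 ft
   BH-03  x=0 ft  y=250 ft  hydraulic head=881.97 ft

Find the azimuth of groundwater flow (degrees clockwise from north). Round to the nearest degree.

∂h/∂x = (881.15 − 881.82) / (-225 − 0) = +0.002978
∂h/∂y = (881.97 − 881.82) / (250 − 0) = +0.0006000
Flow direction (−∇h) has components (-0.002978 E, -0.0006000 N).
Azimuth = atan2(E, N) = atan2(-0.002978, -0.0006000) = 258.6° ≈ 259°.

259°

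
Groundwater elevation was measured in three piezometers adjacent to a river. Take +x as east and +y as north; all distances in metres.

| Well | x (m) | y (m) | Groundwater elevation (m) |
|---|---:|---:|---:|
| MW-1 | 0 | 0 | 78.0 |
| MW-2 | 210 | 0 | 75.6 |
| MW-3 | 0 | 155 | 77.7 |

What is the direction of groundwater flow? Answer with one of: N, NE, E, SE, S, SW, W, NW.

∂h/∂x = (75.6 − 78.0) / (210 − 0) = -0.01143
∂h/∂y = (77.7 − 78.0) / (155 − 0) = -0.001935
Flow = −∇h = (+0.01143 east, +0.001935 north), which points east.

E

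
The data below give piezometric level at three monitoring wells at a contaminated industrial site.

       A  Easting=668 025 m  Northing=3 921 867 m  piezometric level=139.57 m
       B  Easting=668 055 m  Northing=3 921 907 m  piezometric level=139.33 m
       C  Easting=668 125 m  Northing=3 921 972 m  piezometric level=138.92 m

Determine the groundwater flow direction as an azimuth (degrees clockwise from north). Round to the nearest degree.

Differences from A: to B (Δx, Δy, Δh) = (30, 40, -0.24); to C = (100, 105, -0.65).
Solve a·Δx + b·Δy = Δh: det = 30·105 − 100·40 = -850.
∂h/∂x = [(-0.24)·105 − (-0.65)·40] / -850 = -0.0009412
∂h/∂y = [30·(-0.65) − 100·(-0.24)] / -850 = -0.005294
Flow direction (−∇h) has components (+0.0009412 E, +0.005294 N).
Azimuth = atan2(E, N) = atan2(+0.0009412, +0.005294) = 10.1° ≈ 010°.

010°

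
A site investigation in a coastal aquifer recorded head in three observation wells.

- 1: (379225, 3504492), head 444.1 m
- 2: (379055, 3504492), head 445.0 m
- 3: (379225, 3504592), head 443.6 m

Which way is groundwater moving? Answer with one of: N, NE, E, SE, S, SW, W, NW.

∂h/∂x = (445.0 − 444.1) / (379055 − 379225) = -0.005294
∂h/∂y = (443.6 − 444.1) / (3504592 − 3504492) = -0.005000
Flow = −∇h = (+0.005294 east, +0.005000 north), which points northeast.

NE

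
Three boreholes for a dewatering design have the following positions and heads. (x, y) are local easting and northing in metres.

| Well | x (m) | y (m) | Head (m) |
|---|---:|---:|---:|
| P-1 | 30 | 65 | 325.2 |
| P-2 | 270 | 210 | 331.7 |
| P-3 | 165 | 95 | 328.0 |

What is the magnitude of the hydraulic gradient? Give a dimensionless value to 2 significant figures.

0.024

With h = a·x + b·y + c and P-1 as origin, the differences give:
  240·a + 145·b = +6.5
  135·a + 30·b = +2.8
Eliminate b (×30 and ×145, subtract): -12375·a = -211.00 → a = ∂h/∂x = +0.01705
Back-substitute: b = ∂h/∂y = +0.01661.
|∇h| = √(0.01705² + 0.01661²) = 0.0238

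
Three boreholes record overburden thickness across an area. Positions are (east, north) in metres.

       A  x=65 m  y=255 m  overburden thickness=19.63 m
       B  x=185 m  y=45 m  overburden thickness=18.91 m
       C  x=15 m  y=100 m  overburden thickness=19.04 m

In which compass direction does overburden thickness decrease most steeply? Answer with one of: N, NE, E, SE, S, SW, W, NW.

S

Differences from A: to B (Δx, Δy, Δh) = (120, -210, -0.72); to C = (-50, -155, -0.59).
Solve a·Δx + b·Δy = Δd: det = 120·(-155) − (-50)·(-210) = -29100.
∂d/∂x = [(-0.72)·(-155) − (-0.59)·(-210)] / -29100 = +0.0004227
∂d/∂y = [120·(-0.59) − (-50)·(-0.72)] / -29100 = +0.003670
Steepest decrease is along −∇f = (-0.0004227 E, -0.003670 N) → south.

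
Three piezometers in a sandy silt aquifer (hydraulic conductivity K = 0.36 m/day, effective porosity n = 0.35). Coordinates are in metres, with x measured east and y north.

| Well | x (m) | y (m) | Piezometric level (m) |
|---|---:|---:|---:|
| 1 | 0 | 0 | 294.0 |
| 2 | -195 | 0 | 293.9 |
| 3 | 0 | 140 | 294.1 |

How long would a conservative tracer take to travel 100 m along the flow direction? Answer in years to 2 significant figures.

∂h/∂x = (293.9 − 294.0) / (-195 − 0) = +0.0005128
∂h/∂y = (294.1 − 294.0) / (140 − 0) = +0.0007143
|∇h| = √(0.0005128² + 0.0007143²) = 0.0008793
Seepage velocity v = K·i/n = 0.36 × 0.0008793 / 0.35 = 0.0009044 m/day.
t = 100 / 0.0009044 = 1.106e+05 days = 303 years.

300 years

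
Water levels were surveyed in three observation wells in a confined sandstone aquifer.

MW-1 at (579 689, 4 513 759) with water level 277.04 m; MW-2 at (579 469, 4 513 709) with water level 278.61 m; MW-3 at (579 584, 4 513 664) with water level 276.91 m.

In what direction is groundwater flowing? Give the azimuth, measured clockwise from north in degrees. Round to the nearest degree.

141°

With h = a·x + b·y + c and MW-1 as origin, the differences give:
  (-220)·a + (-50)·b = +1.57
  (-105)·a + (-95)·b = -0.13
Eliminate b (×(-95) and ×(-50), subtract): 15650·a = -155.650 → a = ∂h/∂x = -0.009946
Back-substitute: b = ∂h/∂y = +0.01236.
Flow direction (−∇h) has components (+0.009946 E, -0.01236 N).
Azimuth = atan2(E, N) = atan2(+0.009946, -0.01236) = 141.2° ≈ 141°.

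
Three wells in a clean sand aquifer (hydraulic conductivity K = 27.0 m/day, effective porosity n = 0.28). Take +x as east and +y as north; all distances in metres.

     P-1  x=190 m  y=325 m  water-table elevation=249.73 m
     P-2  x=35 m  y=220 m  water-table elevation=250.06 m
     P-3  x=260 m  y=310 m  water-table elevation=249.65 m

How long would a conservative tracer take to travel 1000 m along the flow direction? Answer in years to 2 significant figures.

16 years

Differences from P-1: to P-2 (Δx, Δy, Δh) = (-155, -105, +0.33); to P-3 = (70, -15, -0.08).
Solve a·Δx + b·Δy = Δh: det = (-155)·(-15) − 70·(-105) = 9675.
∂h/∂x = [(+0.33)·(-15) − (-0.08)·(-105)] / 9675 = -0.001380
∂h/∂y = [(-155)·(-0.08) − 70·(+0.33)] / 9675 = -0.001106
|∇h| = √(-0.001380² + -0.001106²) = 0.001769
Seepage velocity v = K·i/n = 27.0 × 0.001769 / 0.28 = 0.1706 m/day.
t = 1000 / 0.1706 = 5862 days = 16 years.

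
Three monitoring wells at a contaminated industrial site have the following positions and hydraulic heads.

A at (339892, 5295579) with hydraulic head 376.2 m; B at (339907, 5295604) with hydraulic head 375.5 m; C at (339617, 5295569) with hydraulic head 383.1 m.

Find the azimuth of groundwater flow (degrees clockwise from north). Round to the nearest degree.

With h = a·x + b·y + c and A as origin, the differences give:
  15·a + 25·b = -0.7
  (-275)·a + (-10)·b = +6.9
Eliminate b (×(-10) and ×25, subtract): 6725·a = -165.50 → a = ∂h/∂x = -0.02461
Back-substitute: b = ∂h/∂y = -0.01323.
Flow direction (−∇h) has components (+0.02461 E, +0.01323 N).
Azimuth = atan2(E, N) = atan2(+0.02461, +0.01323) = 61.7° ≈ 062°.

062°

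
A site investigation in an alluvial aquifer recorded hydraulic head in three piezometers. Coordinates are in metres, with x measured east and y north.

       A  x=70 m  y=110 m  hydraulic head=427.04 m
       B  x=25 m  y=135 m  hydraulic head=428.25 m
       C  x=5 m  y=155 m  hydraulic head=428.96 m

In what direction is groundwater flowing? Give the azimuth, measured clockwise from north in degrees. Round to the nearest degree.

Taking A as reference: B−A = (-45, 25, +1.21); C−A = (-65, 45, +1.92).
Solve a·Δx + b·Δy = Δh: det = (-45)·45 − (-65)·25 = -400.
∂h/∂x = [(+1.21)·45 − (+1.92)·25] / -400 = -0.01613
∂h/∂y = [(-45)·(+1.92) − (-65)·(+1.21)] / -400 = +0.01937
Flow direction (−∇h) has components (+0.01613 E, -0.01937 N).
Azimuth = atan2(E, N) = atan2(+0.01613, -0.01937) = 140.2° ≈ 140°.

140°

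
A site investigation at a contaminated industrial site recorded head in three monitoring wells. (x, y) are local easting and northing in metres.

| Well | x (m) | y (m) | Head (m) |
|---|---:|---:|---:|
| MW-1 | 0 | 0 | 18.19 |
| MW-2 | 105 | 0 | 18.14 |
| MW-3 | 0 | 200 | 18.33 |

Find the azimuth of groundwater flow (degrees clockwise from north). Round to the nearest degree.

∂h/∂x = (18.14 − 18.19) / (105 − 0) = -0.0004762
∂h/∂y = (18.33 − 18.19) / (200 − 0) = +0.0007000
Flow direction (−∇h) has components (+0.0004762 E, -0.0007000 N).
Azimuth = atan2(E, N) = atan2(+0.0004762, -0.0007000) = 145.8° ≈ 146°.

146°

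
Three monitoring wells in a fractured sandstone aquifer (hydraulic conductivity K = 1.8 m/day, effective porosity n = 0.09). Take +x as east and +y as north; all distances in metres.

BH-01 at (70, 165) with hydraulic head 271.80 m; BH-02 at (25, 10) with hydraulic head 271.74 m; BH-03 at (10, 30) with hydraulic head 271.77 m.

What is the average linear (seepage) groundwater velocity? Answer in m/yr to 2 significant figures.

9.3 m/yr

Three-point gradient (reference BH-01): Δ to BH-02 = (-45, -155, -0.06), Δ to BH-03 = (-60, -135, -0.03).
∂h/∂x = -0.001070, ∂h/∂y = +0.0006977 (det = -3225).
|∇h| = √(-0.001070² + 0.0006977²) = 0.001277
Seepage velocity v = K·i/n = 1.8 × 0.001277 / 0.09 = 0.02554 m/day = 9.328 m/yr.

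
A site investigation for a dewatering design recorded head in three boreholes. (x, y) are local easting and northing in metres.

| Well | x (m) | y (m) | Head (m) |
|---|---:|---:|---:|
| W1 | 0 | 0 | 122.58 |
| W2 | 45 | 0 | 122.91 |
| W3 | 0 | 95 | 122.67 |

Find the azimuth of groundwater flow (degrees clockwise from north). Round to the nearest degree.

∂h/∂x = (122.91 − 122.58) / (45 − 0) = +0.007333
∂h/∂y = (122.67 − 122.58) / (95 − 0) = +0.0009474
Flow direction (−∇h) has components (-0.007333 E, -0.0009474 N).
Azimuth = atan2(E, N) = atan2(-0.007333, -0.0009474) = 262.6° ≈ 263°.

263°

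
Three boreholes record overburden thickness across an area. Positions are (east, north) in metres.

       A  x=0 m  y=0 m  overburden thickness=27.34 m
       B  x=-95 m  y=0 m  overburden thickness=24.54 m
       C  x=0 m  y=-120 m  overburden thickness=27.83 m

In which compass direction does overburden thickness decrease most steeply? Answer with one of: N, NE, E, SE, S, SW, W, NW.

W

∂d/∂x = (24.54 − 27.34) / (-95 − 0) = +0.02947
∂d/∂y = (27.83 − 27.34) / (-120 − 0) = -0.004083
Steepest decrease is along −∇f = (-0.02947 E, +0.004083 N) → west.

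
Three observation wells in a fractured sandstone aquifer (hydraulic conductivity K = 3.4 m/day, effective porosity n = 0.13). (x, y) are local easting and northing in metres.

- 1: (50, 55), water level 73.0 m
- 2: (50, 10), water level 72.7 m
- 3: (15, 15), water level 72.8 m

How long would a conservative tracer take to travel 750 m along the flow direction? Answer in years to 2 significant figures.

11 years

Taking 1 as reference: 2−1 = (0, -45, -0.3); 3−1 = (-35, -40, -0.2).
Determinant of the coordinate differences = 0·(-40) − (-35)·(-45) = -1575.
∂h/∂x = [(-0.3)·(-40) − (-0.2)·(-45)] / -1575 = -0.001905
∂h/∂y = [0·(-0.2) − (-35)·(-0.3)] / -1575 = +0.006667
|∇h| = √(-0.001905² + 0.006667²) = 0.006934
Seepage velocity v = K·i/n = 3.4 × 0.006934 / 0.13 = 0.1814 m/day.
t = 750 / 0.1814 = 4135 days = 11.3 years.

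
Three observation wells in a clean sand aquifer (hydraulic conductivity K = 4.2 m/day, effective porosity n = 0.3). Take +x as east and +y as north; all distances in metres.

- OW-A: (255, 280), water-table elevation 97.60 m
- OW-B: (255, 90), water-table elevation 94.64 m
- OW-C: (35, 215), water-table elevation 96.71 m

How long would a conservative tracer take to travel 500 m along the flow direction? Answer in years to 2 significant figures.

6.3 years

Differences from OW-A: to OW-B (Δx, Δy, Δh) = (0, -190, -2.96); to OW-C = (-220, -65, -0.89).
Determinant of the coordinate differences = 0·(-65) − (-220)·(-190) = -41800.
∂h/∂x = [(-2.96)·(-65) − (-0.89)·(-190)] / -41800 = -0.0005574
∂h/∂y = [0·(-0.89) − (-220)·(-2.96)] / -41800 = +0.01558
|∇h| = √(-0.0005574² + 0.01558²) = 0.01559
Seepage velocity v = K·i/n = 4.2 × 0.01559 / 0.3 = 0.2183 m/day.
t = 500 / 0.2183 = 2290 days = 6.27 years.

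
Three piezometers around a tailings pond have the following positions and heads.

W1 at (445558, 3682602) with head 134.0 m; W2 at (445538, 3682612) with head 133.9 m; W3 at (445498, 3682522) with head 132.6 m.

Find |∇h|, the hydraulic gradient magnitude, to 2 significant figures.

0.014

With h = a·x + b·y + c and W1 as origin, the differences give:
  (-20)·a + 10·b = -0.1
  (-60)·a + (-80)·b = -1.4
Eliminate b (×(-80) and ×10, subtract): 2200·a = 22.00 → a = ∂h/∂x = +0.010000
Back-substitute: b = ∂h/∂y = +0.01000.
|∇h| = √(0.010000² + 0.01000²) = 0.01414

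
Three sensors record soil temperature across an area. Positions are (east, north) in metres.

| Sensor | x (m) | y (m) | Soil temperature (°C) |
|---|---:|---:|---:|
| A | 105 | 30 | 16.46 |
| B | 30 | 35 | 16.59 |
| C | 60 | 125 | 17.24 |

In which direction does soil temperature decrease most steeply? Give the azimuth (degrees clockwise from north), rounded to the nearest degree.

Taking A as reference: B−A = (-75, 5, +0.13); C−A = (-45, 95, +0.78).
Determinant of the coordinate differences = (-75)·95 − (-45)·5 = -6900.
∂T/∂x = [(+0.13)·95 − (+0.78)·5] / -6900 = -0.001225
∂T/∂y = [(-75)·(+0.78) − (-45)·(+0.13)] / -6900 = +0.007630
Steepest decrease is along −∇f: components (+0.001225 E, -0.007630 N).
Azimuth = atan2(+0.001225, -0.007630) = 170.9° ≈ 171°.

171°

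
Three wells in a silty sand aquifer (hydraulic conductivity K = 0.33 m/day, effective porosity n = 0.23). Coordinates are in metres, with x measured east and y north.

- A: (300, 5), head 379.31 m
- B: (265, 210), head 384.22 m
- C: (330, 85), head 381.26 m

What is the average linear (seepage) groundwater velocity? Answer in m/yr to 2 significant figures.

13 m/yr

With h = a·x + b·y + c and A as origin, the differences give:
  (-35)·a + 205·b = +4.91
  30·a + 80·b = +1.95
Eliminate b (×80 and ×205, subtract): -8950·a = -6.950 → a = ∂h/∂x = +0.0007765
Back-substitute: b = ∂h/∂y = +0.02408.
|∇h| = √(0.0007765² + 0.02408²) = 0.02409
Seepage velocity v = K·i/n = 0.33 × 0.02409 / 0.23 = 0.03456 m/day = 12.62 m/yr.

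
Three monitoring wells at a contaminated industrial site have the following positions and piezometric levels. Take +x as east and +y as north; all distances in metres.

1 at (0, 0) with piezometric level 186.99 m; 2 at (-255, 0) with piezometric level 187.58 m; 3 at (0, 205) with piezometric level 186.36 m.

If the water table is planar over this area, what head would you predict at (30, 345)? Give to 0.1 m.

∂h/∂x = (187.58 − 186.99) / (-255 − 0) = -0.002314
∂h/∂y = (186.36 − 186.99) / (205 − 0) = -0.003073
h(30, 345) = 186.99 + (-0.002314)·(30) + (-0.003073)·(345) = 186.99 -0.069 -1.060 = 185.860 m.

185.9 m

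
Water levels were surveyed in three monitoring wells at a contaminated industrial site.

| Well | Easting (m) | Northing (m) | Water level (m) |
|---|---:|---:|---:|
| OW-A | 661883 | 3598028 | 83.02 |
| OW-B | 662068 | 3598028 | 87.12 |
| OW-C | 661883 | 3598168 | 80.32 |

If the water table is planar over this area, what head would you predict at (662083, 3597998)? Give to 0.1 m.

88.0 m

∂h/∂x = (87.12 − 83.02) / (662068 − 661883) = +0.02216
∂h/∂y = (80.32 − 83.02) / (3598168 − 3598028) = -0.01929
h(662083, 3597998) = 83.02 + (+0.02216)·(200) + (-0.01929)·(-30) = 83.02 +4.432 +0.579 = 88.031 m.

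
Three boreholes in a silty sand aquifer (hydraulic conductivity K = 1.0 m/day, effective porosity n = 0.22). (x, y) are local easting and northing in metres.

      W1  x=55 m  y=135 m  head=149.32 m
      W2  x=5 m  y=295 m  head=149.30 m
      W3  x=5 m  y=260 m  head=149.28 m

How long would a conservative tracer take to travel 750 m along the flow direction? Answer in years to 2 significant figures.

200 years

With h = a·x + b·y + c and W1 as origin, the differences give:
  (-50)·a + 160·b = -0.02
  (-50)·a + 125·b = -0.04
Eliminate b (×125 and ×160, subtract): 1750·a = 3.900 → a = ∂h/∂x = +0.002229
Back-substitute: b = ∂h/∂y = +0.0005714.
|∇h| = √(0.002229² + 0.0005714²) = 0.002301
Seepage velocity v = K·i/n = 1.0 × 0.002301 / 0.22 = 0.01046 m/day.
t = 750 / 0.01046 = 7.17e+04 days = 196 years.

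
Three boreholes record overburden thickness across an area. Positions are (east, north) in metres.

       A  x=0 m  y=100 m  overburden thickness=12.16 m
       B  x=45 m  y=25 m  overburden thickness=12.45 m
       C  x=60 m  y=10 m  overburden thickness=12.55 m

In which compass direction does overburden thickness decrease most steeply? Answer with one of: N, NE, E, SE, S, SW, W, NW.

W

With d = a·x + b·y + c and A as origin, the differences give:
  45·a + (-75)·b = +0.29
  60·a + (-90)·b = +0.39
Eliminate b (×(-90) and ×(-75), subtract): 450·a = 3.150 → a = ∂d/∂x = +0.007000
Back-substitute: b = ∂d/∂y = +0.0003333.
Steepest decrease is along −∇f = (-0.007000 E, -0.0003333 N) → west.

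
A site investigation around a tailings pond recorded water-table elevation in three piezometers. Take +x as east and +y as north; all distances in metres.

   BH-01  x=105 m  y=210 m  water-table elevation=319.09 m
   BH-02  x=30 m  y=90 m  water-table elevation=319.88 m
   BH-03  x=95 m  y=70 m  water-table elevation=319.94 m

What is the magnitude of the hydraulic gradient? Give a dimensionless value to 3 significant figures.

0.00608

Three-point gradient (reference BH-01): Δ to BH-02 = (-75, -120, +0.79), Δ to BH-03 = (-10, -140, +0.85).
∂h/∂x = -0.0009247, ∂h/∂y = -0.006005 (det = 9300).
|∇h| = √(-0.0009247² + -0.006005²) = 0.006076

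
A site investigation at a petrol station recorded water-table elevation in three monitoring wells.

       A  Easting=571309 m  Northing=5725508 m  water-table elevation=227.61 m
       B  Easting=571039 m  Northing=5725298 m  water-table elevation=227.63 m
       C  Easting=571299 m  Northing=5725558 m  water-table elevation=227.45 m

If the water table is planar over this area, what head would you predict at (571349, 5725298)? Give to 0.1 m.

228.3 m

Three-point gradient (reference A): Δ to B = (-270, -210, +0.02), Δ to C = (-10, 50, -0.16).
∂h/∂x = +0.002090, ∂h/∂y = -0.002782 (det = -15600).
h(571349, 5725298) = 227.61 + (+0.002090)·(40) + (-0.002782)·(-210) = 227.61 +0.084 +0.584 = 228.278 m.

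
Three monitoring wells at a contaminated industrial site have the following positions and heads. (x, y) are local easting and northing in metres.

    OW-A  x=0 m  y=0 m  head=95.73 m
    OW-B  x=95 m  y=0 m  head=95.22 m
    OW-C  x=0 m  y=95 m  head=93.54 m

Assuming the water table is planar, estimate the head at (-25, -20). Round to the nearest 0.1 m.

∂h/∂x = (95.22 − 95.73) / (95 − 0) = -0.005368
∂h/∂y = (93.54 − 95.73) / (95 − 0) = -0.02305
h(-25, -20) = 95.73 + (-0.005368)·(-25) + (-0.02305)·(-20) = 95.73 +0.134 +0.461 = 96.325 m.

96.3 m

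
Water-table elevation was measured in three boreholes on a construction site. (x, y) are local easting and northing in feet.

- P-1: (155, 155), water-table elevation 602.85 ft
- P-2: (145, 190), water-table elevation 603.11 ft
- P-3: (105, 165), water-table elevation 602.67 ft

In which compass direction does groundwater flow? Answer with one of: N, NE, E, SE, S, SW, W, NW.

Three-point gradient (reference P-1): Δ to P-2 = (-10, 35, +0.26), Δ to P-3 = (-50, 10, -0.18).
∂h/∂x = +0.005394, ∂h/∂y = +0.008970 (det = 1650).
Flow = −∇h = (-0.005394 east, -0.008970 north), which points southwest.

SW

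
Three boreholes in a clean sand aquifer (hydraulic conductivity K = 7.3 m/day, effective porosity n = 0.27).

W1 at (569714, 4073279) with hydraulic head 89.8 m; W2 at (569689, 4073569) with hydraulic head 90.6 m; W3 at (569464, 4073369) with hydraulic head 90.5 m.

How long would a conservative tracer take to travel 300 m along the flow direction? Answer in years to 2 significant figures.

With h = a·x + b·y + c and W1 as origin, the differences give:
  (-25)·a + 290·b = +0.8
  (-250)·a + 90·b = +0.7
Eliminate b (×90 and ×290, subtract): 70250·a = -131.00 → a = ∂h/∂x = -0.001865
Back-substitute: b = ∂h/∂y = +0.002598.
|∇h| = √(-0.001865² + 0.002598²) = 0.003198
Seepage velocity v = K·i/n = 7.3 × 0.003198 / 0.27 = 0.08646 m/day.
t = 300 / 0.08646 = 3470 days = 9.5 years.

9.5 years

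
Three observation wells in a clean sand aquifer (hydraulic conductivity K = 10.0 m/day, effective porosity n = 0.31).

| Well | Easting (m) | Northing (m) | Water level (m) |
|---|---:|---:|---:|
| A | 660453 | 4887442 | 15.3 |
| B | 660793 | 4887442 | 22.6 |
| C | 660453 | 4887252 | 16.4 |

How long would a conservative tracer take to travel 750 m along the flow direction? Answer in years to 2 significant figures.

∂h/∂x = (22.6 − 15.3) / (660793 − 660453) = +0.02147
∂h/∂y = (16.4 − 15.3) / (4887252 − 4887442) = -0.005789
|∇h| = √(0.02147² + -0.005789²) = 0.02224
Seepage velocity v = K·i/n = 10.0 × 0.02224 / 0.31 = 0.7174 m/day.
t = 750 / 0.7174 = 1045 days = 2.86 years.

2.9 years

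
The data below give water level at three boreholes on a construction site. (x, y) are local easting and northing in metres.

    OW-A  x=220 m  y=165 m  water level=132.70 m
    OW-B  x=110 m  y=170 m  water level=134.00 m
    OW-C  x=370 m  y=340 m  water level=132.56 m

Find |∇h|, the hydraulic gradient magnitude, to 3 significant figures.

With h = a·x + b·y + c and OW-A as origin, the differences give:
  (-110)·a + 5·b = +1.30
  150·a + 175·b = -0.14
Eliminate b (×175 and ×5, subtract): -20000·a = 228.200 → a = ∂h/∂x = -0.01141
Back-substitute: b = ∂h/∂y = +0.008980.
|∇h| = √(-0.01141² + 0.008980²) = 0.01452

0.0145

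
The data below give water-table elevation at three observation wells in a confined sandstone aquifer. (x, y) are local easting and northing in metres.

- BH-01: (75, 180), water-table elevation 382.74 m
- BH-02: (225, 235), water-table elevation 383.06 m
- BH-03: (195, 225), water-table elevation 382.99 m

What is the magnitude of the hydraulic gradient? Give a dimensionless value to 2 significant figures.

0.0074

Three-point gradient (reference BH-01): Δ to BH-02 = (150, 55, +0.32), Δ to BH-03 = (120, 45, +0.25).
∂h/∂x = +0.004333, ∂h/∂y = -0.006000 (det = 150).
|∇h| = √(0.004333² + -0.006000²) = 0.007401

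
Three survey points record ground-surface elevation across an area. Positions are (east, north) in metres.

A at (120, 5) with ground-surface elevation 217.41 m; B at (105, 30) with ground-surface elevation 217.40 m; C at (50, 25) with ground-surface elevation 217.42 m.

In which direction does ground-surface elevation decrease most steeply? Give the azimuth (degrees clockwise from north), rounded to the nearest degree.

028°

Three-point gradient (reference A): Δ to B = (-15, 25, -0.01), Δ to C = (-70, 20, +0.01).
∂z/∂x = -0.0003103, ∂z/∂y = -0.0005862 (det = 1450).
Steepest decrease is along −∇f: components (+0.0003103 E, +0.0005862 N).
Azimuth = atan2(+0.0003103, +0.0005862) = 27.9° ≈ 028°.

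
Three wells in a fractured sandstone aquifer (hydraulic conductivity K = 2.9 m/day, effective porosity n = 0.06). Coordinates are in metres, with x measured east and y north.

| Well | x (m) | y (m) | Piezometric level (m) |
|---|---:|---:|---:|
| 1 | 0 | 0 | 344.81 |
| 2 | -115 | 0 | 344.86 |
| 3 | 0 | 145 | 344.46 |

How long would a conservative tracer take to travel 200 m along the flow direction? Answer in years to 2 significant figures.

∂h/∂x = (344.86 − 344.81) / (-115 − 0) = -0.0004348
∂h/∂y = (344.46 − 344.81) / (145 − 0) = -0.002414
|∇h| = √(-0.0004348² + -0.002414²) = 0.002453
Seepage velocity v = K·i/n = 2.9 × 0.002453 / 0.06 = 0.1186 m/day.
t = 200 / 0.1186 = 1686 days = 4.62 years.

4.6 years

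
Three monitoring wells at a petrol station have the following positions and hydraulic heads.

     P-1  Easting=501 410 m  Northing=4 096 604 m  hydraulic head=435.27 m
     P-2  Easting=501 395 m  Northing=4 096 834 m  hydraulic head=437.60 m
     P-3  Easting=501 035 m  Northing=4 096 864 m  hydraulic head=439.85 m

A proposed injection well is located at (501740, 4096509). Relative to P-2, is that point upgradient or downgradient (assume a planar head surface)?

With h = a·x + b·y + c and P-1 as origin, the differences give:
  (-15)·a + 230·b = +2.33
  (-375)·a + 260·b = +4.58
Eliminate b (×260 and ×230, subtract): 82350·a = -447.600 → a = ∂h/∂x = -0.005435
Back-substitute: b = ∂h/∂y = +0.009776.
Head at (501740, 4096509) = 435.27 + (-0.005435)·(330) + (+0.009776)·(-95) = 432.55 m.
That is lower than the 437.60 m at P-2, so the point is downgradient.

downgradient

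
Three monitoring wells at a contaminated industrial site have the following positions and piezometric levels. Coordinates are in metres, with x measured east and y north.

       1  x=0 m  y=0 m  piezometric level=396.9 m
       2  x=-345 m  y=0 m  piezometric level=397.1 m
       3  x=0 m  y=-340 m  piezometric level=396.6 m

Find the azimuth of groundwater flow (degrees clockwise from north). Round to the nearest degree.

∂h/∂x = (397.1 − 396.9) / (-345 − 0) = -0.0005797
∂h/∂y = (396.6 − 396.9) / (-340 − 0) = +0.0008824
Flow direction (−∇h) has components (+0.0005797 E, -0.0008824 N).
Azimuth = atan2(E, N) = atan2(+0.0005797, -0.0008824) = 146.7° ≈ 147°.

147°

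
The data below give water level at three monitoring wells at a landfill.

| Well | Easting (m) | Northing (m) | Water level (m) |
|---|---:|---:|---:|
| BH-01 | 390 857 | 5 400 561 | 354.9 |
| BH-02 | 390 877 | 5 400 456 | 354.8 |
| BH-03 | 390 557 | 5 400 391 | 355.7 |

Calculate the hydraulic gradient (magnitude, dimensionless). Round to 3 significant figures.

Differences from BH-01: to BH-02 (Δx, Δy, Δh) = (20, -105, -0.1); to BH-03 = (-300, -170, +0.8).
Determinant of the coordinate differences = 20·(-170) − (-300)·(-105) = -34900.
∂h/∂x = [(-0.1)·(-170) − (+0.8)·(-105)] / -34900 = -0.002894
∂h/∂y = [20·(+0.8) − (-300)·(-0.1)] / -34900 = +0.0004011
|∇h| = √(-0.002894² + 0.0004011²) = 0.002922

0.00292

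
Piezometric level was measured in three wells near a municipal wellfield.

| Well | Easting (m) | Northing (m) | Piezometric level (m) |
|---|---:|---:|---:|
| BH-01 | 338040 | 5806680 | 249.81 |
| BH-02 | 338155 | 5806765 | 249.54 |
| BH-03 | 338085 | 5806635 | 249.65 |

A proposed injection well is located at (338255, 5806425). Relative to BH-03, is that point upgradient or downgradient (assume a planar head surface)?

Differences from BH-01: to BH-02 (Δx, Δy, Δh) = (115, 85, -0.27); to BH-03 = (45, -45, -0.16).
Solve a·Δx + b·Δy = Δh: det = 115·(-45) − 45·85 = -9000.
∂h/∂x = [(-0.27)·(-45) − (-0.16)·85] / -9000 = -0.002861
∂h/∂y = [115·(-0.16) − 45·(-0.27)] / -9000 = +0.0006944
Head at (338255, 5806425) = 249.81 + (-0.002861)·(215) + (+0.0006944)·(-255) = 249.02 m.
That is lower than the 249.65 m at BH-03, so the point is downgradient.

downgradient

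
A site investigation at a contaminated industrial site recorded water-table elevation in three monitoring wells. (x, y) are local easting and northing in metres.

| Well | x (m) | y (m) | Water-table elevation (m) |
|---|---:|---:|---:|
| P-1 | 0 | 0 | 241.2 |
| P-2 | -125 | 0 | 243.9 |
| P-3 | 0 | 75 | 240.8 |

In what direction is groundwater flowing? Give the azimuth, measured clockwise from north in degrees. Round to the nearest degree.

∂h/∂x = (243.9 − 241.2) / (-125 − 0) = -0.02160
∂h/∂y = (240.8 − 241.2) / (75 − 0) = -0.005333
Flow direction (−∇h) has components (+0.02160 E, +0.005333 N).
Azimuth = atan2(E, N) = atan2(+0.02160, +0.005333) = 76.1° ≈ 076°.

076°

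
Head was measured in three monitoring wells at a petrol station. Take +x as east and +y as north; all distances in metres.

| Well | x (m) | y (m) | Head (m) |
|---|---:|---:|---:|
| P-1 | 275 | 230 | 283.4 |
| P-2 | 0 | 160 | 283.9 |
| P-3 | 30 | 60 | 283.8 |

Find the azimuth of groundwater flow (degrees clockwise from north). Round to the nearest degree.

102°

Differences from P-1: to P-2 (Δx, Δy, Δh) = (-275, -70, +0.5); to P-3 = (-245, -170, +0.4).
Solve a·Δx + b·Δy = Δh: det = (-275)·(-170) − (-245)·(-70) = 29600.
∂h/∂x = [(+0.5)·(-170) − (+0.4)·(-70)] / 29600 = -0.001926
∂h/∂y = [(-275)·(+0.4) − (-245)·(+0.5)] / 29600 = +0.0004223
Flow direction (−∇h) has components (+0.001926 E, -0.0004223 N).
Azimuth = atan2(E, N) = atan2(+0.001926, -0.0004223) = 102.4° ≈ 102°.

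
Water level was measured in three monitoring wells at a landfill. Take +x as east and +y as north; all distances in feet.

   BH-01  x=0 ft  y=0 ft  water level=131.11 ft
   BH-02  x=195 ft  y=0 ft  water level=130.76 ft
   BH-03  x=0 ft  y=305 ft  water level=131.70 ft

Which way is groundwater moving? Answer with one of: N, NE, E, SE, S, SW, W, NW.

∂h/∂x = (130.76 − 131.11) / (195 − 0) = -0.001795
∂h/∂y = (131.70 − 131.11) / (305 − 0) = +0.001934
Flow = −∇h = (+0.001795 east, -0.001934 north), which points southeast.

SE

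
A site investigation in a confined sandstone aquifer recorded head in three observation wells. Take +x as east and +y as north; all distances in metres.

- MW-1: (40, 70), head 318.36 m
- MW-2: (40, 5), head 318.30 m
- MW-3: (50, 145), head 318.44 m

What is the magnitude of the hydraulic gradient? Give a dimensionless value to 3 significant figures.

Three-point gradient (reference MW-1): Δ to MW-2 = (0, -65, -0.06), Δ to MW-3 = (10, 75, +0.08).
∂h/∂x = +0.001077, ∂h/∂y = +0.0009231 (det = 650).
|∇h| = √(0.001077² + 0.0009231²) = 0.001418

0.00142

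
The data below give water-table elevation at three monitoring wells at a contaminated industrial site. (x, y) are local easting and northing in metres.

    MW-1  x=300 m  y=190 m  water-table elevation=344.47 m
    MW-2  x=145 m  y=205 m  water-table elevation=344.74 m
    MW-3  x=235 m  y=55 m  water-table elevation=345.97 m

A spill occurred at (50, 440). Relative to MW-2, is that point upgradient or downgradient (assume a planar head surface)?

downgradient

With h = a·x + b·y + c and MW-1 as origin, the differences give:
  (-155)·a + 15·b = +0.27
  (-65)·a + (-135)·b = +1.50
Eliminate b (×(-135) and ×15, subtract): 21900·a = -58.950 → a = ∂h/∂x = -0.002692
Back-substitute: b = ∂h/∂y = -0.009815.
Head at (50, 440) = 344.47 + (-0.002692)·(-250) + (-0.009815)·(250) = 342.69 m.
That is lower than the 344.74 m at MW-2, so the point is downgradient.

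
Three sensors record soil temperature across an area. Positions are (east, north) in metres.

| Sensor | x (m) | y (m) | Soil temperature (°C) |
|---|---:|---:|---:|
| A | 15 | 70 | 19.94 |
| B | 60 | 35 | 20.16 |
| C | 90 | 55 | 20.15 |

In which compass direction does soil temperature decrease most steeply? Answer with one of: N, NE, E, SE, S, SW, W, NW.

With T = a·x + b·y + c and A as origin, the differences give:
  45·a + (-35)·b = +0.22
  75·a + (-15)·b = +0.21
Eliminate b (×(-15) and ×(-35), subtract): 1950·a = 4.050 → a = ∂T/∂x = +0.002077
Back-substitute: b = ∂T/∂y = -0.003615.
Steepest decrease is along −∇f = (-0.002077 E, +0.003615 N) → northwest.

NW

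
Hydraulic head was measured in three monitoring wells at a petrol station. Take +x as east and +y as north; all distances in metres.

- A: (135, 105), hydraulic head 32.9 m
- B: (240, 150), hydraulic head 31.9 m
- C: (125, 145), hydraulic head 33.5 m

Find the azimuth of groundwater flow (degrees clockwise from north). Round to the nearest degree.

With h = a·x + b·y + c and A as origin, the differences give:
  105·a + 45·b = -1.0
  (-10)·a + 40·b = +0.6
Eliminate b (×40 and ×45, subtract): 4650·a = -67.00 → a = ∂h/∂x = -0.01441
Back-substitute: b = ∂h/∂y = +0.01140.
Flow direction (−∇h) has components (+0.01441 E, -0.01140 N).
Azimuth = atan2(E, N) = atan2(+0.01441, -0.01140) = 128.3° ≈ 128°.

128°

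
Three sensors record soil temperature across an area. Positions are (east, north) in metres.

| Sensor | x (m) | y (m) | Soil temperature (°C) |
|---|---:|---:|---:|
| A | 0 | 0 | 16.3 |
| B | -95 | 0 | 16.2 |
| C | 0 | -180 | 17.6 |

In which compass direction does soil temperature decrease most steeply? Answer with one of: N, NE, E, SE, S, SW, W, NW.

N

∂T/∂x = (16.2 − 16.3) / (-95 − 0) = +0.001053
∂T/∂y = (17.6 − 16.3) / (-180 − 0) = -0.007222
Steepest decrease is along −∇f = (-0.001053 E, +0.007222 N) → north.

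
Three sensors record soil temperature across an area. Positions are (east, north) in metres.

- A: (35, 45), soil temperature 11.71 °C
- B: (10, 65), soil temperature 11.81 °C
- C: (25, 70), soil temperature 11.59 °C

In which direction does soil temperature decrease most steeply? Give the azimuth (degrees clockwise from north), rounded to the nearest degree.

051°

Differences from A: to B (Δx, Δy, Δh) = (-25, 20, +0.10); to C = (-10, 25, -0.12).
Determinant of the coordinate differences = (-25)·25 − (-10)·20 = -425.
∂T/∂x = [(+0.10)·25 − (-0.12)·20] / -425 = -0.01153
∂T/∂y = [(-25)·(-0.12) − (-10)·(+0.10)] / -425 = -0.009412
Steepest decrease is along −∇f: components (+0.01153 E, +0.009412 N).
Azimuth = atan2(+0.01153, +0.009412) = 50.8° ≈ 051°.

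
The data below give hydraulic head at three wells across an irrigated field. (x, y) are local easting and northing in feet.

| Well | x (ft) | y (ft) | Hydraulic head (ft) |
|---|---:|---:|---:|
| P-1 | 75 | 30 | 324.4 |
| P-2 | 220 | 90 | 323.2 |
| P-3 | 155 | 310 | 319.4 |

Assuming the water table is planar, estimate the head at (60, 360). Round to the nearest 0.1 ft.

318.6 ft

Differences from P-1: to P-2 (Δx, Δy, Δh) = (145, 60, -1.2); to P-3 = (80, 280, -5.0).
Solve a·Δx + b·Δy = Δh: det = 145·280 − 80·60 = 35800.
∂h/∂x = [(-1.2)·280 − (-5.0)·60] / 35800 = -0.001006
∂h/∂y = [145·(-5.0) − 80·(-1.2)] / 35800 = -0.01757
h(60, 360) = 324.4 + (-0.001006)·(-15) + (-0.01757)·(330) = 324.4 +0.015 -5.798 = 318.617 ft.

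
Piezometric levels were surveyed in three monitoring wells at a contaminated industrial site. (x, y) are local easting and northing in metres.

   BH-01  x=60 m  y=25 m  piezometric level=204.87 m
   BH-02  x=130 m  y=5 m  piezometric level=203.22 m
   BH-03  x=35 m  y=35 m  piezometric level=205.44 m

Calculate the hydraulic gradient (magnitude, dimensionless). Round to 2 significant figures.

Differences from BH-01: to BH-02 (Δx, Δy, Δh) = (70, -20, -1.65); to BH-03 = (-25, 10, +0.57).
Solve a·Δx + b·Δy = Δh: det = 70·10 − (-25)·(-20) = 200.
∂h/∂x = [(-1.65)·10 − (+0.57)·(-20)] / 200 = -0.02550
∂h/∂y = [70·(+0.57) − (-25)·(-1.65)] / 200 = -0.006750
|∇h| = √(-0.02550² + -0.006750²) = 0.02638

0.026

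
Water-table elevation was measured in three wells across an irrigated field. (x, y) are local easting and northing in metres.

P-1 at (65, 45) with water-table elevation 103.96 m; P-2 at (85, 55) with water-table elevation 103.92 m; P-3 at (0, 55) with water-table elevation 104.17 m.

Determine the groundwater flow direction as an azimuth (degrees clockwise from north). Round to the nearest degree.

123°

Taking P-1 as reference: P-2−P-1 = (20, 10, -0.04); P-3−P-1 = (-65, 10, +0.21).
Solve a·Δx + b·Δy = Δh: det = 20·10 − (-65)·10 = 850.
∂h/∂x = [(-0.04)·10 − (+0.21)·10] / 850 = -0.002941
∂h/∂y = [20·(+0.21) − (-65)·(-0.04)] / 850 = +0.001882
Flow direction (−∇h) has components (+0.002941 E, -0.001882 N).
Azimuth = atan2(E, N) = atan2(+0.002941, -0.001882) = 122.6° ≈ 123°.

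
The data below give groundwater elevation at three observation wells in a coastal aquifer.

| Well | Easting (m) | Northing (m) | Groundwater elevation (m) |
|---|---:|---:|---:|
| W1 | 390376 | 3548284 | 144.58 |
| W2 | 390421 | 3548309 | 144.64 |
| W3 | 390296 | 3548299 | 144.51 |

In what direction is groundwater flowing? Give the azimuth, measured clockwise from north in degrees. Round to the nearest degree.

238°

Three-point gradient (reference W1): Δ to W2 = (45, 25, +0.06), Δ to W3 = (-80, 15, -0.07).
∂h/∂x = +0.0009907, ∂h/∂y = +0.0006168 (det = 2675).
Flow direction (−∇h) has components (-0.0009907 E, -0.0006168 N).
Azimuth = atan2(E, N) = atan2(-0.0009907, -0.0006168) = 238.1° ≈ 238°.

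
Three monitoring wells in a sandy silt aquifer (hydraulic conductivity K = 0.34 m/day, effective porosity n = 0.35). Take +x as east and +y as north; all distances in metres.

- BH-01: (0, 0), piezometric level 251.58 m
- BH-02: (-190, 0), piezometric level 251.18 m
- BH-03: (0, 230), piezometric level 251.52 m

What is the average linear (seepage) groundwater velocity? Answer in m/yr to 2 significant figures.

∂h/∂x = (251.18 − 251.58) / (-190 − 0) = +0.002105
∂h/∂y = (251.52 − 251.58) / (230 − 0) = -0.0002609
|∇h| = √(0.002105² + -0.0002609²) = 0.002121
Seepage velocity v = K·i/n = 0.34 × 0.002121 / 0.35 = 0.00206 m/day = 0.7524 m/yr.

0.75 m/yr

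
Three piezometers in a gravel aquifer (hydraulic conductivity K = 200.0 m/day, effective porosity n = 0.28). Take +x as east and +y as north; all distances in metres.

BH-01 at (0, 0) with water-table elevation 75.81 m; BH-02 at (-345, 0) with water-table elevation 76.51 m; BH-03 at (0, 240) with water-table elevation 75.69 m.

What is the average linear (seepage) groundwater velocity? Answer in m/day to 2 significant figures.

∂h/∂x = (76.51 − 75.81) / (-345 − 0) = -0.002029
∂h/∂y = (75.69 − 75.81) / (240 − 0) = -0.0005000
|∇h| = √(-0.002029² + -0.0005000²) = 0.00209
Seepage velocity v = K·i/n = 200.0 × 0.00209 / 0.28 = 1.493 m/day.

1.5 m/day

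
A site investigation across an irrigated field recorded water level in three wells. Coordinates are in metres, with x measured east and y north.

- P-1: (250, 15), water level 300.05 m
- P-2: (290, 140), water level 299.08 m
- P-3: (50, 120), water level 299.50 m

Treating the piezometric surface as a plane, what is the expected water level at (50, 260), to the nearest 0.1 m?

Differences from P-1: to P-2 (Δx, Δy, Δh) = (40, 125, -0.97); to P-3 = (-200, 105, -0.55).
Solve a·Δx + b·Δy = Δh: det = 40·105 − (-200)·125 = 29200.
∂h/∂x = [(-0.97)·105 − (-0.55)·125] / 29200 = -0.001134
∂h/∂y = [40·(-0.55) − (-200)·(-0.97)] / 29200 = -0.007397
h(50, 260) = 300.05 + (-0.001134)·(-200) + (-0.007397)·(245) = 300.05 +0.227 -1.812 = 298.464 m.

298.5 m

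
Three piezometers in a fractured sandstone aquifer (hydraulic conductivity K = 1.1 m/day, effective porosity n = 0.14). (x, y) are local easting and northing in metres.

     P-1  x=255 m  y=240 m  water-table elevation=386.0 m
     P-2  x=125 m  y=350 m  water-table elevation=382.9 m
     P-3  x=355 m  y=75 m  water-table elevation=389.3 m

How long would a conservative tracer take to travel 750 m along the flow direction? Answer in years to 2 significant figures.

Taking P-1 as reference: P-2−P-1 = (-130, 110, -3.1); P-3−P-1 = (100, -165, +3.3).
Solve a·Δx + b·Δy = Δh: det = (-130)·(-165) − 100·110 = 10450.
∂h/∂x = [(-3.1)·(-165) − (+3.3)·110] / 10450 = +0.01421
∂h/∂y = [(-130)·(+3.3) − 100·(-3.1)] / 10450 = -0.01139
|∇h| = √(0.01421² + -0.01139²) = 0.01821
Seepage velocity v = K·i/n = 1.1 × 0.01821 / 0.14 = 0.1431 m/day.
t = 750 / 0.1431 = 5241 days = 14.3 years.

14 years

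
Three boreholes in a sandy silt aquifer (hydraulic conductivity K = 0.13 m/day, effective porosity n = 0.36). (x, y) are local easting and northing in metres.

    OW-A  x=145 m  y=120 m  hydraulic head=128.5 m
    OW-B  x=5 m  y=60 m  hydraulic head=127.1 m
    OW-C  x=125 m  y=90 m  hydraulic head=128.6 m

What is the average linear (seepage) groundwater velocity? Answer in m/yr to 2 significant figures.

2.8 m/yr

Taking OW-A as reference: OW-B−OW-A = (-140, -60, -1.4); OW-C−OW-A = (-20, -30, +0.1).
Solve a·Δx + b·Δy = Δh: det = (-140)·(-30) − (-20)·(-60) = 3000.
∂h/∂x = [(-1.4)·(-30) − (+0.1)·(-60)] / 3000 = +0.01600
∂h/∂y = [(-140)·(+0.1) − (-20)·(-1.4)] / 3000 = -0.01400
|∇h| = √(0.01600² + -0.01400²) = 0.02126
Seepage velocity v = K·i/n = 0.13 × 0.02126 / 0.36 = 0.007677 m/day = 2.804 m/yr.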